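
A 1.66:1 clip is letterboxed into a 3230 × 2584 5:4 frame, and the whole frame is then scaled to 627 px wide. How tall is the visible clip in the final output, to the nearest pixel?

Fitted into 3230×2584, the clip spans the width; its height is 3230 / 1.660 ≈ 1945.78 px.
Resizing to 627 px wide multiplies everything by 0.1941: 1945.78 → 377.71 px.

378 px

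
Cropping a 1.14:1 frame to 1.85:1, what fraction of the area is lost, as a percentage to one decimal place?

1.85:1 is wider than 1.14:1, so the crop keeps the full width and trims the height.
Fraction kept = (1.140)/(1.850) ≈ 61.62%, so 38.38% is lost.

38.4%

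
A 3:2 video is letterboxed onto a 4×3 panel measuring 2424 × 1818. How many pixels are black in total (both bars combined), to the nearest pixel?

Since 1.500 > 1.333, the video is width-limited.
That makes the image 1616.0000 px tall (2424 × 2/3).
Leftover height: 1818 − 1616.0000 = 202.0000 px.
Bar area = 202.0000 × 2424 ≈ 489648 px.

489648 pixels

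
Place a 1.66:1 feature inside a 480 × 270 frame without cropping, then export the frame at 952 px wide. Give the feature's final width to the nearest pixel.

889 px

In the 480×270 frame the feature fills the height: width = 270 × 1.660 ≈ 448.20 px.
Resizing to 952 px wide multiplies everything by 1.9833: 448.20 → 888.93 px.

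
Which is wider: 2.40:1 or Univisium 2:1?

2.4 and Univisium 2:1 = 2; 2.4 > 2.

2.40:1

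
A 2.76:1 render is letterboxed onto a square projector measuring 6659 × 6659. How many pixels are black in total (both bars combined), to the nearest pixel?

28276237 pixels

2.76:1 (2.760) > square (1.000), so the render fills the width.
That makes the image 2412.6812 px tall (6659 / 2.760).
6659 − 2412.6812 = 4246.3188 px of bars.
Across the 6659-px span: 4246.3188 × 6659 ≈ 28276237 px.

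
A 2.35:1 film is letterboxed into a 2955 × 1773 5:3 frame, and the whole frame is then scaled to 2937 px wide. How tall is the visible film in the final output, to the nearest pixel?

1250 px

Fitted into 2955×1773, the film spans the width; its height is 2955 / 2.350 ≈ 1257.45 px.
Resizing to 2937 px wide multiplies everything by 0.9939: 1257.45 → 1249.79 px.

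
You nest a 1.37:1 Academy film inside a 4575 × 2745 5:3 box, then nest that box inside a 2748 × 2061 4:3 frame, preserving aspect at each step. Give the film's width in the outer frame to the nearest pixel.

Inside the 4575×2745 canvas the film is height-limited at 3760.65 × 2745.00.
5:3 in 2748×2061: fills the width, so the intermediate becomes 2748.00 × 1648.80 — a scale of ×0.6007.
Applying the same ×0.6007: 3760.65 → 2258.86.

2259 px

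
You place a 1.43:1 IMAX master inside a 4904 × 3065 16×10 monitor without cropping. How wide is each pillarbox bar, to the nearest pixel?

261 px

1.43:1 IMAX is narrower than 16×10, so it spans the full height.
The master is 3065 × 1.430 ≈ 4382.95 px wide.
4904 − 4382.95 = 521.05 px of bars (260.52 each).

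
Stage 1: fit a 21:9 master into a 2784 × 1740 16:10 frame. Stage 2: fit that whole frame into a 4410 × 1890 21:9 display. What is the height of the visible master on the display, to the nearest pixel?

21:9 in 2784×1740: fills the width, so the master is 2784.00 × 1193.14.
16:10 in 4410×1890: fills the height, so the intermediate becomes 3024.00 × 1890.00 — a scale of ×1.0862.
Applying the same ×1.0862: 1193.14 → 1296.00.

1296 px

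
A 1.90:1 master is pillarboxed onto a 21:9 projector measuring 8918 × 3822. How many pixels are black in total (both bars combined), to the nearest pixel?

1.90:1 is narrower than 21:9, so it spans the full height.
That makes the image 7261.8000 px wide (3822 × 1.900).
Black = 8918 − 7261.8000 = 1656.2000 px.
That's 1656.2000 × 3822 ≈ 6329996 black pixels.

6329996 pixels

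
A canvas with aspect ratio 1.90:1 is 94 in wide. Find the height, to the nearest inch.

49 in

Height = 94 / 1.900 = 49.47.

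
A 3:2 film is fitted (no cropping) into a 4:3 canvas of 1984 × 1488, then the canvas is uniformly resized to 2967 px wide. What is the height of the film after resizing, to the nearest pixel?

At 1984×1488 the film is width-limited, so height = 1984 × 2/3 ≈ 1322.67 px.
Scaling 1984 → 2967 is ×1.4955, so the height becomes 1322.67 × 1.4955 ≈ 1978.00 px.

1978 px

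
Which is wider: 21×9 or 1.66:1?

21×9 = 2.333 and 1.66; 2.333 > 1.66.

21×9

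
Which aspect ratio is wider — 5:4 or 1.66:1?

1.66:1

5:4 = 1.25 and 1.66; 1.66 > 1.25.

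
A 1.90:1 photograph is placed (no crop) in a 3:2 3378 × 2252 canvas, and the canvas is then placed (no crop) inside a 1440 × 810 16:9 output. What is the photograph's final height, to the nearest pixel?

639 px

Inside the 3378×2252 canvas the photograph is width-limited at 3378.00 × 1777.89.
Second fit — the 3:2 canvas into 1440×810 spans the height: 1215.00 × 810.00 (×0.3597 from 3378×2252).
The photograph scales with it: height 1777.89 × 0.3597 ≈ 639.47.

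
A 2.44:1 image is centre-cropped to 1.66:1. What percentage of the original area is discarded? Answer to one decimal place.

32.0%

Going from 2.44:1 to 1.66:1 means cutting width while keeping height.
Fraction kept = (1.660)/(2.440) ≈ 68.03%, so 31.97% is lost.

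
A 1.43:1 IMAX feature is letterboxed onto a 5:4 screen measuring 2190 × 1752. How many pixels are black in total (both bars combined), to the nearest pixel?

482964 pixels

1.43:1 IMAX (1.430) > 5:4 (1.250), so the feature fills the width.
The feature is 2190 / 1.430 ≈ 1531.4685 px tall.
Black = 1752 − 1531.4685 = 220.5315 px.
Across the 2190-px span: 220.5315 × 2190 ≈ 482964 px.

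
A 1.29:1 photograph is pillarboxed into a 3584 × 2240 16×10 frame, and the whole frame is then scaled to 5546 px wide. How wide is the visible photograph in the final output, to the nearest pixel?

4471 px

At 3584×2240 the photograph is height-limited, so width = 2240 × 1.290 ≈ 2889.60 px.
The frame scales by 5546/3584 = 1.5474; 2889.60 × 1.5474 ≈ 4471.46 px.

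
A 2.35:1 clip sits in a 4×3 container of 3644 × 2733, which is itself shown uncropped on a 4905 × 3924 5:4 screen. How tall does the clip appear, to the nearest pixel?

2087 px

2.35:1 in 3644×2733: fills the width, so the clip is 3644.00 × 1550.64.
The 4×3 canvas is width-limited in 4905×3924, giving 4905.00 × 3678.75; scale factor 1.3460.
So the clip's height is 1550.64 × 1.3460 ≈ 2087.23.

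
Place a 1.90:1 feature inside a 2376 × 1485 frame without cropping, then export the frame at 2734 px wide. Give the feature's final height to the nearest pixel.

1439 px

At 2376×1485 the feature is width-limited, so height = 2376 / 1.900 ≈ 1250.53 px.
The frame scales by 2734/2376 = 1.1507; 1250.53 × 1.1507 ≈ 1438.95 px.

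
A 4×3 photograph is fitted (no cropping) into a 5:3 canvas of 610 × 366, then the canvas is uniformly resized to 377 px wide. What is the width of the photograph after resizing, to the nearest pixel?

In the 610×366 frame the photograph fills the height: width = 366 × 4/3 ≈ 488.00 px.
The frame scales by 377/610 = 0.6180; 488.00 × 0.6180 ≈ 301.60 px.

302 px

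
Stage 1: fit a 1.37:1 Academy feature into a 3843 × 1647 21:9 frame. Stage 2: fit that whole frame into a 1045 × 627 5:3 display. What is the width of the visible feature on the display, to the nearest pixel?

First fit — 1.37:1 Academy into 3843×1647 spans the height: 2256.39 × 1647.00.
21:9 in 1045×627: fills the width, so the intermediate becomes 1045.00 × 447.86 — a scale of ×0.2719.
Applying the same ×0.2719: 2256.39 → 613.56.

614 px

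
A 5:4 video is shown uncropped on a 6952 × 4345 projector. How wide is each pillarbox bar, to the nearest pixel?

760 px

5:4 (1.250) < 16:10 (1.600), so the video fills the height.
That makes the image 5431.25 px wide (4345 × 5/4).
Leftover width: 6952 − 5431.25 = 1520.75 px → 760.38 each side.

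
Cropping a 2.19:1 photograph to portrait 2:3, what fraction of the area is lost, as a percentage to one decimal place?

69.6%

portrait 2:3 is narrower than 2.19:1, so the crop keeps the full height and trims the width.
Area ratio = (0.667)/(2.190) = 30.44%; the remaining 69.56% is cropped out.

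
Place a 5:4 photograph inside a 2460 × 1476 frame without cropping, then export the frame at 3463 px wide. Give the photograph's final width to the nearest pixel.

2597 px

In the 2460×1476 frame the photograph fills the height: width = 1476 × 5/4 ≈ 1845.00 px.
Resizing to 3463 px wide multiplies everything by 1.4077: 1845.00 → 2597.25 px.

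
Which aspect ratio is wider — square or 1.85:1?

1.85:1

square = 1 and 1.85; 1.85 > 1.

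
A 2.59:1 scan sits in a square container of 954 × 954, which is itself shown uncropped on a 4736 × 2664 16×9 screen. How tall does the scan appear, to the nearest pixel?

1029 px

Inside the 954×954 canvas the scan is width-limited at 954.00 × 368.34.
The square canvas is height-limited in 4736×2664, giving 2664.00 × 2664.00; scale factor 2.7925.
Applying the same ×2.7925: 368.34 → 1028.57.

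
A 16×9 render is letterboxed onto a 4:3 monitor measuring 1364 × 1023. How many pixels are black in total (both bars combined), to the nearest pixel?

Since 1.778 > 1.333, the render is width-limited.
The render is 1364 × 9/16 ≈ 767.2500 px tall.
1023 − 767.2500 = 255.7500 px of bars.
That's 255.7500 × 1364 ≈ 348843 black pixels.

348843 pixels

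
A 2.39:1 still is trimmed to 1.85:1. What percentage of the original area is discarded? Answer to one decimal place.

22.6%

Going from 2.39:1 to 1.85:1 means cutting width while keeping height.
Area ratio = (1.850)/(2.390) = 77.41%; the remaining 22.59% is cropped out.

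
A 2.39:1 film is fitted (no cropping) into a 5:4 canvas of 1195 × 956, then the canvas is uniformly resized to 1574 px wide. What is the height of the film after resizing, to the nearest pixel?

In the 1195×956 frame the film fills the width: height = 1195 / 2.390 ≈ 500.00 px.
The frame scales by 1574/1195 = 1.3172; 500.00 × 1.3172 ≈ 658.58 px.

659 px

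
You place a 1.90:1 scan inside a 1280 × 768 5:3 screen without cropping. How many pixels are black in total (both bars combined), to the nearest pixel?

120724 pixels

1.90:1 (1.900) > 5:3 (1.667), so the scan fills the width.
That makes the image 673.6842 px tall (1280 / 1.900).
Black = 768 − 673.6842 = 94.3158 px.
Bar area = 94.3158 × 1280 ≈ 120724 px.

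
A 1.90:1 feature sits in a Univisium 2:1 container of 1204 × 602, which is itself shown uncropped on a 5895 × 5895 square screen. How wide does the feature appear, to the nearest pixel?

5600 px

Inside the 1204×602 canvas the feature is height-limited at 1143.80 × 602.00.
Second fit — the Univisium 2:1 canvas into 5895×5895 spans the width: 5895.00 × 2947.50 (×4.8962 from 1204×602).
The feature scales with it: width 1143.80 × 4.8962 ≈ 5600.25.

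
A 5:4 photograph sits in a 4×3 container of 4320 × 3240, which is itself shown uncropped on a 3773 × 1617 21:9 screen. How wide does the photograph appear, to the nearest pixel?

2021 px

First fit — 5:4 into 4320×3240 spans the height: 4050.00 × 3240.00.
The 4×3 canvas is height-limited in 3773×1617, giving 2156.00 × 1617.00; scale factor 0.4991.
So the photograph's width is 4050.00 × 0.4991 ≈ 2021.25.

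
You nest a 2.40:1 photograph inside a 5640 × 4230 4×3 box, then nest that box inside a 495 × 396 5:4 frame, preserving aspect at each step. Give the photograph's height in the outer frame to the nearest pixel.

206 px

Inside the 5640×4230 canvas the photograph is width-limited at 5640.00 × 2350.00.
The 4×3 canvas is width-limited in 495×396, giving 495.00 × 371.25; scale factor 0.0878.
So the photograph's height is 2350.00 × 0.0878 ≈ 206.25.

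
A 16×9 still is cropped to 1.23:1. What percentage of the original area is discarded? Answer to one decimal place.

The height stays; only width is cut (since 1.23:1 is narrower than 16×9).
(1.230)/(1.778) ≈ 0.692 of the area survives, leaving 30.81% discarded.

30.8%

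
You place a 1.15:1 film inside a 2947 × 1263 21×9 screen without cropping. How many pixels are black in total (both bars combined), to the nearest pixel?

Since 1.150 < 2.333, the film is height-limited.
Content width = 1263 × 1.150 ≈ 1452.4500 px.
Black = 2947 − 1452.4500 = 1494.5500 px.
That's 1494.5500 × 1263 ≈ 1887617 black pixels.

1887617 pixels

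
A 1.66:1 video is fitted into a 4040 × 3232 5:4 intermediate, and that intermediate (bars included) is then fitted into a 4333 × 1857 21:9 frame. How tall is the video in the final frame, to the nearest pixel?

1398 px

First fit — 1.66:1 into 4040×3232 spans the width: 4040.00 × 2433.73.
The 5:4 canvas is height-limited in 4333×1857, giving 2321.25 × 1857.00; scale factor 0.5746.
The video scales with it: height 2433.73 × 0.5746 ≈ 1398.34.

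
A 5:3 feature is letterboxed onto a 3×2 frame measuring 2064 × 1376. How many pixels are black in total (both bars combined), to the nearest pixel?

284006 pixels

5:3 is wider than 3×2, so it spans the full width.
The feature is 2064 × 3/5 ≈ 1238.4000 px tall.
Black = 1376 − 1238.4000 = 137.6000 px.
That's 137.6000 × 2064 ≈ 284006 black pixels.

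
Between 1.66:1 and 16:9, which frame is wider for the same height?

16:9

1.66 and 16:9 = 1.778; 1.778 > 1.66.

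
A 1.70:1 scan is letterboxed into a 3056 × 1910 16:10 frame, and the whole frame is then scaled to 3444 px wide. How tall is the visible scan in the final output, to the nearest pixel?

At 3056×1910 the scan is width-limited, so height = 3056 / 1.700 ≈ 1797.65 px.
Resizing to 3444 px wide multiplies everything by 1.1270: 1797.65 → 2025.88 px.

2026 px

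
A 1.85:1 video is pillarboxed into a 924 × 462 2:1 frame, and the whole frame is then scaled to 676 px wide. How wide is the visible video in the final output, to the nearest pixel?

625 px

Fitted into 924×462, the video spans the height; its width is 462 × 1.850 ≈ 854.70 px.
Resizing to 676 px wide multiplies everything by 0.7316: 854.70 → 625.30 px.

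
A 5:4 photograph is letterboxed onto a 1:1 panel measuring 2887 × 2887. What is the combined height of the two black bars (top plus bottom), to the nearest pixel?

Since 1.250 > 1.000, the photograph is width-limited.
Content height = 2887 × 4/5 ≈ 2309.60 px.
2887 − 2309.60 = 577.40 px of bars.

577 px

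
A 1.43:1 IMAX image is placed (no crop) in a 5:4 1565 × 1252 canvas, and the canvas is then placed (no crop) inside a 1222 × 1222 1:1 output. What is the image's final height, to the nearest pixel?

855 px

First fit — 1.43:1 IMAX into 1565×1252 spans the width: 1565.00 × 1094.41.
5:4 in 1222×1222: fills the width, so the intermediate becomes 1222.00 × 977.60 — a scale of ×0.7808.
Applying the same ×0.7808: 1094.41 → 854.55.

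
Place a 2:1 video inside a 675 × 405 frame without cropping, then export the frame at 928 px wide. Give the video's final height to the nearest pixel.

In the 675×405 frame the video fills the width: height = 675 × 1/2 ≈ 337.50 px.
The frame scales by 928/675 = 1.3748; 337.50 × 1.3748 ≈ 464.00 px.

464 px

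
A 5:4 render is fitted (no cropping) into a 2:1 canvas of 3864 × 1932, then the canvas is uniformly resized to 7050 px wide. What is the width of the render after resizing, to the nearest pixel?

Fitted into 3864×1932, the render spans the height; its width is 1932 × 5/4 ≈ 2415.00 px.
Resizing to 7050 px wide multiplies everything by 1.8245: 2415.00 → 4406.25 px.

4406 px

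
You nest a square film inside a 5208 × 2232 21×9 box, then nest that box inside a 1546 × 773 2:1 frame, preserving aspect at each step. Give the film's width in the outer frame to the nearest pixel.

663 px

square in 5208×2232: fills the height, so the film is 2232.00 × 2232.00.
21×9 in 1546×773: fills the width, so the intermediate becomes 1546.00 × 662.57 — a scale of ×0.2969.
The film scales with it: width 2232.00 × 0.2969 ≈ 662.57.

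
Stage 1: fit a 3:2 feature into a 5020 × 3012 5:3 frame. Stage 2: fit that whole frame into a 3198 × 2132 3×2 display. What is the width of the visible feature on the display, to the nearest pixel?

First fit — 3:2 into 5020×3012 spans the height: 4518.00 × 3012.00.
Second fit — the 5:3 canvas into 3198×2132 spans the width: 3198.00 × 1918.80 (×0.6371 from 5020×3012).
The feature scales with it: width 4518.00 × 0.6371 ≈ 2878.20.

2878 px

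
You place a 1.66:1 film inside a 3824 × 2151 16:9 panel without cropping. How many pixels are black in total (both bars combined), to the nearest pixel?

544934 pixels

Since 1.660 < 1.778, the film is height-limited.
The film is 2151 × 1.660 ≈ 3570.6600 px wide.
Leftover width: 3824 − 3570.6600 = 253.3400 px.
Bar area = 253.3400 × 2151 ≈ 544934 px.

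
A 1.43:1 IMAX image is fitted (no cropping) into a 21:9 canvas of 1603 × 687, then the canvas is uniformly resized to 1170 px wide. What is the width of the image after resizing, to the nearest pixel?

At 1603×687 the image is height-limited, so width = 687 × 1.430 ≈ 982.41 px.
The frame scales by 1170/1603 = 0.7299; 982.41 × 0.7299 ≈ 717.04 px.

717 px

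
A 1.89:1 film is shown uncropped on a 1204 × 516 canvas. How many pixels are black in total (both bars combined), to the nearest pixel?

Since 1.890 < 2.333, the film is height-limited.
That makes the image 975.2400 px wide (516 × 1.890).
Black = 1204 − 975.2400 = 228.7600 px.
Across the 516-px span: 228.7600 × 516 ≈ 118040 px.

118040 pixels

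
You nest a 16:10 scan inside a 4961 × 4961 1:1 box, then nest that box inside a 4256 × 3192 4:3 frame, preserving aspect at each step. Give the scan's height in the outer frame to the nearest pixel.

1995 px

First fit — 16:10 into 4961×4961 spans the width: 4961.00 × 3100.62.
1:1 in 4256×3192: fills the height, so the intermediate becomes 3192.00 × 3192.00 — a scale of ×0.6434.
The scan scales with it: height 3100.62 × 0.6434 ≈ 1995.00.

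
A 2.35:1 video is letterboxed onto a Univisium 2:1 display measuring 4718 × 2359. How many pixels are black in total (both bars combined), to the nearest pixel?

2.35:1 is wider than Univisium 2:1, so it spans the full width.
The video is 4718 / 2.350 ≈ 2007.6596 px tall.
2359 − 2007.6596 = 351.3404 px of bars.
Across the 4718-px span: 351.3404 × 4718 ≈ 1657624 px.

1657624 pixels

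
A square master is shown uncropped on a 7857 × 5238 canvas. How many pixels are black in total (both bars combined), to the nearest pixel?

13718322 pixels

square is narrower than 3×2, so it spans the full height.
Content width = 5238 × 1/1 ≈ 5238.0000 px.
Leftover width: 7857 − 5238.0000 = 2619.0000 px.
That's 2619.0000 × 5238 ≈ 13718322 black pixels.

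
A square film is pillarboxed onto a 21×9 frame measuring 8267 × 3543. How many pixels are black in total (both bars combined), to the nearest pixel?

square is narrower than 21×9, so it spans the full height.
The film is 3543 × 1/1 ≈ 3543.0000 px wide.
Leftover width: 8267 − 3543.0000 = 4724.0000 px.
Across the 3543-px span: 4724.0000 × 3543 ≈ 16737132 px.

16737132 pixels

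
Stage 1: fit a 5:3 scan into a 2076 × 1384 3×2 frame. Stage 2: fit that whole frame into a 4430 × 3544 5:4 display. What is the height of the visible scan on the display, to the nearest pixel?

2658 px

Inside the 2076×1384 canvas the scan is width-limited at 2076.00 × 1245.60.
Second fit — the 3×2 canvas into 4430×3544 spans the width: 4430.00 × 2953.33 (×2.1339 from 2076×1384).
The scan scales with it: height 1245.60 × 2.1339 ≈ 2658.00.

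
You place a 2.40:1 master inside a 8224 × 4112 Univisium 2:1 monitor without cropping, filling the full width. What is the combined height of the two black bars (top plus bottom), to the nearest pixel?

Content height = 8224 / 2.400 ≈ 3426.67 px.
4112 − 3426.67 = 685.33 px of bars.

685 px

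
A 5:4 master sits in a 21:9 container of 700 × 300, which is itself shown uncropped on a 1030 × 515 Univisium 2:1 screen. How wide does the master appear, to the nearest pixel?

552 px

Inside the 700×300 canvas the master is height-limited at 375.00 × 300.00.
Second fit — the 21:9 canvas into 1030×515 spans the width: 1030.00 × 441.43 (×1.4714 from 700×300).
Applying the same ×1.4714: 375.00 → 551.79.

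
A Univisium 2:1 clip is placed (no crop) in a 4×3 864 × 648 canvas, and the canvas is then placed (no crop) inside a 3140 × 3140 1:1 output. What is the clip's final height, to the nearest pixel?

1570 px

Inside the 864×648 canvas the clip is width-limited at 864.00 × 432.00.
Second fit — the 4×3 canvas into 3140×3140 spans the width: 3140.00 × 2355.00 (×3.6343 from 864×648).
The clip scales with it: height 432.00 × 3.6343 ≈ 1570.00.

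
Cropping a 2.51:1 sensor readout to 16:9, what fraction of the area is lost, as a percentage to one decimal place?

The height stays; only width is cut (since 16:9 is narrower than 2.51:1).
(1.778)/(2.510) ≈ 0.708 of the area survives, leaving 29.17% discarded.

29.2%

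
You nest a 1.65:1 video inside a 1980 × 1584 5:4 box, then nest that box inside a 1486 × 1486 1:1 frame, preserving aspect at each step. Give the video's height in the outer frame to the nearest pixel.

Inside the 1980×1584 canvas the video is width-limited at 1980.00 × 1200.00.
5:4 in 1486×1486: fills the width, so the intermediate becomes 1486.00 × 1188.80 — a scale of ×0.7505.
Applying the same ×0.7505: 1200.00 → 900.61.

901 px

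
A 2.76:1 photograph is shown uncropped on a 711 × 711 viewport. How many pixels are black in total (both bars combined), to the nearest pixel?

2.76:1 (2.760) > square (1.000), so the photograph fills the width.
That makes the image 257.6087 px tall (711 / 2.760).
Black = 711 − 257.6087 = 453.3913 px.
Across the 711-px span: 453.3913 × 711 ≈ 322361 px.

322361 pixels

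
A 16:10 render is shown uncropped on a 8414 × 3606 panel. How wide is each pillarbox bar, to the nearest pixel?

1322 px

Since 1.600 < 2.333, the render is height-limited.
The render is 3606 × 16/10 ≈ 5769.60 px wide.
Black = 8414 − 5769.60 = 2644.40 px, or 1322.20 per bar.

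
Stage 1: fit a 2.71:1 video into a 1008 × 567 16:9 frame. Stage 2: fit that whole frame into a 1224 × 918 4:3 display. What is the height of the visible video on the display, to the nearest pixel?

2.71:1 in 1008×567: fills the width, so the video is 1008.00 × 371.96.
The 16:9 canvas is width-limited in 1224×918, giving 1224.00 × 688.50; scale factor 1.2143.
The video scales with it: height 371.96 × 1.2143 ≈ 451.66.

452 px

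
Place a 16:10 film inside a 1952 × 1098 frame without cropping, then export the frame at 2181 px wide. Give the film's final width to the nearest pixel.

Fitted into 1952×1098, the film spans the height; its width is 1098 × 16/10 ≈ 1756.80 px.
The frame scales by 2181/1952 = 1.1173; 1756.80 × 1.1173 ≈ 1962.90 px.

1963 px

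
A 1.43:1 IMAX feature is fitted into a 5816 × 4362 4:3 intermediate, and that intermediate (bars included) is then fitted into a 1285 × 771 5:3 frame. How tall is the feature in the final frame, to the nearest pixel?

719 px

First fit — 1.43:1 IMAX into 5816×4362 spans the width: 5816.00 × 4067.13.
Second fit — the 4:3 canvas into 1285×771 spans the height: 1028.00 × 771.00 (×0.1768 from 5816×4362).
Applying the same ×0.1768: 4067.13 → 718.88.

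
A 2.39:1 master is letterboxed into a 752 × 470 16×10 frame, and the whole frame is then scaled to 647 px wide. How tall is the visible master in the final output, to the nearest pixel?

271 px

At 752×470 the master is width-limited, so height = 752 / 2.390 ≈ 314.64 px.
Scaling 752 → 647 is ×0.8604, so the height becomes 314.64 × 0.8604 ≈ 270.71 px.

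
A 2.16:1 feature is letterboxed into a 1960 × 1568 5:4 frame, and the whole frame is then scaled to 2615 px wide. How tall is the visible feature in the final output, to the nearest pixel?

At 1960×1568 the feature is width-limited, so height = 1960 / 2.160 ≈ 907.41 px.
Scaling 1960 → 2615 is ×1.3342, so the height becomes 907.41 × 1.3342 ≈ 1210.65 px.

1211 px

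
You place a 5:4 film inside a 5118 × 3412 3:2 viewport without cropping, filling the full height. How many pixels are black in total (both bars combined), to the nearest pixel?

2910436 pixels

That makes the image 4265.0000 px wide (3412 × 5/4).
5118 − 4265.0000 = 853.0000 px of bars.
Bar area = 853.0000 × 3412 ≈ 2910436 px.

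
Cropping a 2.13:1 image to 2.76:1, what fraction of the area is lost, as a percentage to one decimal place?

The width stays; only height is cut (since 2.76:1 is wider than 2.13:1).
Fraction kept = (2.130)/(2.760) ≈ 77.17%, so 22.83% is lost.

22.8%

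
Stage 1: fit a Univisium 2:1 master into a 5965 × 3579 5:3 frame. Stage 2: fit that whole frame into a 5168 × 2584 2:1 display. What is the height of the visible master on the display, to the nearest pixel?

Inside the 5965×3579 canvas the master is width-limited at 5965.00 × 2982.50.
5:3 in 5168×2584: fills the height, so the intermediate becomes 4306.67 × 2584.00 — a scale of ×0.7220.
So the master's height is 2982.50 × 0.7220 ≈ 2153.33.

2153 px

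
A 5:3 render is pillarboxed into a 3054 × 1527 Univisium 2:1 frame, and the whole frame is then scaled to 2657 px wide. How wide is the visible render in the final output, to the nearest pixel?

In the 3054×1527 frame the render fills the height: width = 1527 × 5/3 ≈ 2545.00 px.
Scaling 3054 → 2657 is ×0.8700, so the width becomes 2545.00 × 0.8700 ≈ 2214.17 px.

2214 px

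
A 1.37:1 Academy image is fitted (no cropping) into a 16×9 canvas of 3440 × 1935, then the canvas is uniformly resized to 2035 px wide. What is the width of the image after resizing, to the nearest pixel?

At 3440×1935 the image is height-limited, so width = 1935 × 1.370 ≈ 2650.95 px.
Scaling 3440 → 2035 is ×0.5916, so the width becomes 2650.95 × 0.5916 ≈ 1568.22 px.

1568 px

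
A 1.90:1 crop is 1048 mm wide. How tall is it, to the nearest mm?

552 mm

At 1.90:1, 1048 / 1.900 ≈ 551.58.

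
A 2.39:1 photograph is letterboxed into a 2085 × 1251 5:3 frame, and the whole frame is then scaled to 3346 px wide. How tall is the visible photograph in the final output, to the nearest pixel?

At 2085×1251 the photograph is width-limited, so height = 2085 / 2.390 ≈ 872.38 px.
The frame scales by 3346/2085 = 1.6048; 872.38 × 1.6048 ≈ 1400.00 px.

1400 px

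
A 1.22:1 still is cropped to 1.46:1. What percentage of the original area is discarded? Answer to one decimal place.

16.4%

1.46:1 is wider than 1.22:1, so the crop keeps the full width and trims the height.
(1.220)/(1.460) ≈ 0.836 of the area survives, leaving 16.44% discarded.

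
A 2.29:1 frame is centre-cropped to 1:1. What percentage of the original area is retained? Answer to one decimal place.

The height stays; only width is cut (since 1:1 is narrower than 2.29:1).
Area ratio = (1.000)/(2.290) = 43.67% retained.

43.7%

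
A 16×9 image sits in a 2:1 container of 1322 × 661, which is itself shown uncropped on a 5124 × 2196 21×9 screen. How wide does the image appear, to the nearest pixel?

3904 px

First fit — 16×9 into 1322×661 spans the height: 1175.11 × 661.00.
2:1 in 5124×2196: fills the height, so the intermediate becomes 4392.00 × 2196.00 — a scale of ×3.3222.
The image scales with it: width 1175.11 × 3.3222 ≈ 3904.00.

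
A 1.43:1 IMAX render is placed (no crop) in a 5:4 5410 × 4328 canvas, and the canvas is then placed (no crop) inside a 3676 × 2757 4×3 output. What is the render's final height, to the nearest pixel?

Inside the 5410×4328 canvas the render is width-limited at 5410.00 × 3783.22.
The 5:4 canvas is height-limited in 3676×2757, giving 3446.25 × 2757.00; scale factor 0.6370.
Applying the same ×0.6370: 3783.22 → 2409.97.

2410 px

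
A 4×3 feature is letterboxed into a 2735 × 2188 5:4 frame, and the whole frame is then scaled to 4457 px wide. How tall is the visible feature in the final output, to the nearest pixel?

At 2735×2188 the feature is width-limited, so height = 2735 × 3/4 ≈ 2051.25 px.
The frame scales by 4457/2735 = 1.6296; 2051.25 × 1.6296 ≈ 3342.75 px.

3343 px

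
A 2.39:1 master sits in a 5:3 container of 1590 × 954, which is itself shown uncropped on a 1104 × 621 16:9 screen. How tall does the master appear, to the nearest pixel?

433 px

2.39:1 in 1590×954: fills the width, so the master is 1590.00 × 665.27.
The 5:3 canvas is height-limited in 1104×621, giving 1035.00 × 621.00; scale factor 0.6509.
So the master's height is 665.27 × 0.6509 ≈ 433.05.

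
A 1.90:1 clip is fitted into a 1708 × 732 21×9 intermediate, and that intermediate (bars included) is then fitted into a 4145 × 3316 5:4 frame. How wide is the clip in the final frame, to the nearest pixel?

First fit — 1.90:1 into 1708×732 spans the height: 1390.80 × 732.00.
21×9 in 4145×3316: fills the width, so the intermediate becomes 4145.00 × 1776.43 — a scale of ×2.4268.
So the clip's width is 1390.80 × 2.4268 ≈ 3375.21.

3375 px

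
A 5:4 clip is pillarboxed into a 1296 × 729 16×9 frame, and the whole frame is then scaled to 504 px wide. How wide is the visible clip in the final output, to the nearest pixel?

Fitted into 1296×729, the clip spans the height; its width is 729 × 5/4 ≈ 911.25 px.
Resizing to 504 px wide multiplies everything by 0.3889: 911.25 → 354.38 px.

354 px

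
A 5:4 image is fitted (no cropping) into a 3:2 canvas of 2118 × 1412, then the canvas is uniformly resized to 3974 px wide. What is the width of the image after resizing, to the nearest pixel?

3312 px

Fitted into 2118×1412, the image spans the height; its width is 1412 × 5/4 ≈ 1765.00 px.
Scaling 2118 → 3974 is ×1.8763, so the width becomes 1765.00 × 1.8763 ≈ 3311.67 px.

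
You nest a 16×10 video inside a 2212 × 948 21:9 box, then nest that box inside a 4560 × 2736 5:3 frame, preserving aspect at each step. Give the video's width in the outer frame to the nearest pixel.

3127 px

Inside the 2212×948 canvas the video is height-limited at 1516.80 × 948.00.
The 21:9 canvas is width-limited in 4560×2736, giving 4560.00 × 1954.29; scale factor 2.0615.
The video scales with it: width 1516.80 × 2.0615 ≈ 3126.86.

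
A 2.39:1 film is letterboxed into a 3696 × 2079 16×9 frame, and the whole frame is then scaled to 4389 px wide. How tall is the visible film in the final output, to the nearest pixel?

At 3696×2079 the film is width-limited, so height = 3696 / 2.390 ≈ 1546.44 px.
Resizing to 4389 px wide multiplies everything by 1.1875: 1546.44 → 1836.40 px.

1836 px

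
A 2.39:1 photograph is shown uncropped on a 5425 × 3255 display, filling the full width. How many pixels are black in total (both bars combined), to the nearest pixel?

Content height = 5425 / 2.390 ≈ 2269.8745 px.
3255 − 2269.8745 = 985.1255 px of bars.
Bar area = 985.1255 × 5425 ≈ 5344306 px.

5344306 pixels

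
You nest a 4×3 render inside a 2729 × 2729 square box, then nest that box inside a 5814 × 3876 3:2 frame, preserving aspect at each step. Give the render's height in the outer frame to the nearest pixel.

4×3 in 2729×2729: fills the width, so the render is 2729.00 × 2046.75.
Second fit — the square canvas into 5814×3876 spans the height: 3876.00 × 3876.00 (×1.4203 from 2729×2729).
Applying the same ×1.4203: 2046.75 → 2907.00.

2907 px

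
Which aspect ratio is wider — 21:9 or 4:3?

21:9

21:9 = 2.333 and 4:3 = 1.333; 2.333 > 1.333.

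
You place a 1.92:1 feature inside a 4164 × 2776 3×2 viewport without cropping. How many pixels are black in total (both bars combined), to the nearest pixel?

2528589 pixels

1.92:1 (1.920) > 3×2 (1.500), so the feature fills the width.
That makes the image 2168.7500 px tall (4164 / 1.920).
2776 − 2168.7500 = 607.2500 px of bars.
Across the 4164-px span: 607.2500 × 4164 ≈ 2528589 px.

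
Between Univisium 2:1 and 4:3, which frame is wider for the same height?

Univisium 2:1

Univisium 2:1 = 2 and 4:3 = 1.333; 2 > 1.333.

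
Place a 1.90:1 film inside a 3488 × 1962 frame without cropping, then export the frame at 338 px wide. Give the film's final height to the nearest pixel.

Fitted into 3488×1962, the film spans the width; its height is 3488 / 1.900 ≈ 1835.79 px.
The frame scales by 338/3488 = 0.0969; 1835.79 × 0.0969 ≈ 177.89 px.

178 px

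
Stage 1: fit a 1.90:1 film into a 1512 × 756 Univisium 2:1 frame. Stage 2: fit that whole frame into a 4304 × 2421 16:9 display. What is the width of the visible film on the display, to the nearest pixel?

4089 px

First fit — 1.90:1 into 1512×756 spans the height: 1436.40 × 756.00.
The Univisium 2:1 canvas is width-limited in 4304×2421, giving 4304.00 × 2152.00; scale factor 2.8466.
The film scales with it: width 1436.40 × 2.8466 ≈ 4088.80.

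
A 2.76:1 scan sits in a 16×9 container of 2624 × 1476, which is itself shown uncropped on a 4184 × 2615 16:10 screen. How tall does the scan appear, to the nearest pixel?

First fit — 2.76:1 into 2624×1476 spans the width: 2624.00 × 950.72.
The 16×9 canvas is width-limited in 4184×2615, giving 4184.00 × 2353.50; scale factor 1.5945.
The scan scales with it: height 950.72 × 1.5945 ≈ 1515.94.

1516 px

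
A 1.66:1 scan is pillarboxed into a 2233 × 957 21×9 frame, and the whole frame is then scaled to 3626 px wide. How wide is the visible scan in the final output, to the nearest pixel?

Fitted into 2233×957, the scan spans the height; its width is 957 × 1.660 ≈ 1588.62 px.
Scaling 2233 → 3626 is ×1.6238, so the width becomes 1588.62 × 1.6238 ≈ 2579.64 px.

2580 px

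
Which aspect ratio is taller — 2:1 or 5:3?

2 and 5:3 = 1.667; 2 > 1.667. The smaller width-to-height ratio is the taller frame.

5:3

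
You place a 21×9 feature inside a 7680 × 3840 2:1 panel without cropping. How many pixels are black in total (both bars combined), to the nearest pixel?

21×9 (2.333) > 2:1 (2.000), so the feature fills the width.
That makes the image 3291.4286 px tall (7680 × 9/21).
Black = 3840 − 3291.4286 = 548.5714 px.
Bar area = 548.5714 × 7680 ≈ 4213029 px.

4213029 pixels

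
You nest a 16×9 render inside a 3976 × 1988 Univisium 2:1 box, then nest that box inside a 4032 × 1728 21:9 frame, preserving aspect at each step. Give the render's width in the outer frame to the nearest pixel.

3072 px

First fit — 16×9 into 3976×1988 spans the height: 3534.22 × 1988.00.
Second fit — the Univisium 2:1 canvas into 4032×1728 spans the height: 3456.00 × 1728.00 (×0.8692 from 3976×1988).
So the render's width is 3534.22 × 0.8692 ≈ 3072.00.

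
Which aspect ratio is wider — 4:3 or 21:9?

4:3 = 1.333 and 21:9 = 2.333; 2.333 > 1.333.

21:9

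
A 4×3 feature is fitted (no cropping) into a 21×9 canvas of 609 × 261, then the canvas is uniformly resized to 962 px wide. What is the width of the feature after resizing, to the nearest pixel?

550 px

Fitted into 609×261, the feature spans the height; its width is 261 × 4/3 ≈ 348.00 px.
Scaling 609 → 962 is ×1.5796, so the width becomes 348.00 × 1.5796 ≈ 549.71 px.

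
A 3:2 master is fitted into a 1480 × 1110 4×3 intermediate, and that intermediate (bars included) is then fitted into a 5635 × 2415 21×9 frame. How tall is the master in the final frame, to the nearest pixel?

Inside the 1480×1110 canvas the master is width-limited at 1480.00 × 986.67.
The 4×3 canvas is height-limited in 5635×2415, giving 3220.00 × 2415.00; scale factor 2.1757.
Applying the same ×2.1757: 986.67 → 2146.67.

2147 px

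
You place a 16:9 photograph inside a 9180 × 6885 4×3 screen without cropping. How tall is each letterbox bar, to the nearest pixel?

16:9 is wider than 4×3, so it spans the full width.
The photograph is 9180 × 9/16 ≈ 5163.75 px tall.
Leftover height: 6885 − 5163.75 = 1721.25 px → 860.62 each side.

861 px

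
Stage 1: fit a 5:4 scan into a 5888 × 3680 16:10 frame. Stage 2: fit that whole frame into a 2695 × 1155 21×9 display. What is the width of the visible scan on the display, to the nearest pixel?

First fit — 5:4 into 5888×3680 spans the height: 4600.00 × 3680.00.
Second fit — the 16:10 canvas into 2695×1155 spans the height: 1848.00 × 1155.00 (×0.3139 from 5888×3680).
Applying the same ×0.3139: 4600.00 → 1443.75.

1444 px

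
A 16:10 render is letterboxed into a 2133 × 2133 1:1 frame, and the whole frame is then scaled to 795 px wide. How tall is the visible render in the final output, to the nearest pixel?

Fitted into 2133×2133, the render spans the width; its height is 2133 × 10/16 ≈ 1333.12 px.
Scaling 2133 → 795 is ×0.3727, so the height becomes 1333.12 × 0.3727 ≈ 496.88 px.

497 px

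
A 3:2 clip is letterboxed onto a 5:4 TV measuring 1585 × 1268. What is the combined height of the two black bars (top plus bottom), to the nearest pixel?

Since 1.500 > 1.250, the clip is width-limited.
That makes the image 1056.67 px tall (1585 × 2/3).
Leftover height: 1268 − 1056.67 = 211.33 px.

211 px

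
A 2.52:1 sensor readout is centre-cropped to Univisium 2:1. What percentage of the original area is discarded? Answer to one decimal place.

20.6%

Going from 2.52:1 to Univisium 2:1 means cutting width while keeping height.
(2.000)/(2.520) ≈ 0.794 of the area survives, leaving 20.63% discarded.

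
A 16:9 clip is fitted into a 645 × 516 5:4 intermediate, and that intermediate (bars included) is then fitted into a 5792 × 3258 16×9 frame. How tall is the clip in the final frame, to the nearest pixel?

16:9 in 645×516: fills the width, so the clip is 645.00 × 362.81.
Second fit — the 5:4 canvas into 5792×3258 spans the height: 4072.50 × 3258.00 (×6.3140 from 645×516).
The clip scales with it: height 362.81 × 6.3140 ≈ 2290.78.

2291 px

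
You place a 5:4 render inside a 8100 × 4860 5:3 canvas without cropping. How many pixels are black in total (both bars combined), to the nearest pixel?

9841500 pixels

Since 1.250 < 1.667, the render is height-limited.
The render is 4860 × 5/4 ≈ 6075.0000 px wide.
8100 − 6075.0000 = 2025.0000 px of bars.
Across the 4860-px span: 2025.0000 × 4860 ≈ 9841500 px.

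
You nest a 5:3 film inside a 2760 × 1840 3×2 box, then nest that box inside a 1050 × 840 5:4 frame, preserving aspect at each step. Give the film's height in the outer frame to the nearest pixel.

630 px

First fit — 5:3 into 2760×1840 spans the width: 2760.00 × 1656.00.
3×2 in 1050×840: fills the width, so the intermediate becomes 1050.00 × 700.00 — a scale of ×0.3804.
So the film's height is 1656.00 × 0.3804 ≈ 630.00.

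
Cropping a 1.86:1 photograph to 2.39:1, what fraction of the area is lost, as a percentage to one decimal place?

2.39:1 is wider than 1.86:1, so the crop keeps the full width and trims the height.
(1.860)/(2.390) ≈ 0.778 of the area survives, leaving 22.18% discarded.

22.2%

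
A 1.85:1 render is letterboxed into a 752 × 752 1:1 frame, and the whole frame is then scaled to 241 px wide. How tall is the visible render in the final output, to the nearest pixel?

At 752×752 the render is width-limited, so height = 752 / 1.850 ≈ 406.49 px.
The frame scales by 241/752 = 0.3205; 406.49 × 0.3205 ≈ 130.27 px.

130 px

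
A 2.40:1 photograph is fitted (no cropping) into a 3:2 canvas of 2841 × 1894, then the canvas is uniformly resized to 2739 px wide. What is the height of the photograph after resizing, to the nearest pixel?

1141 px

At 2841×1894 the photograph is width-limited, so height = 2841 / 2.400 ≈ 1183.75 px.
Scaling 2841 → 2739 is ×0.9641, so the height becomes 1183.75 × 0.9641 ≈ 1141.25 px.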